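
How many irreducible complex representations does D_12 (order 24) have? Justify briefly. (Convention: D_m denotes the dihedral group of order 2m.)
9

Why: The number of irreducible complex representations of a finite group equals its number of conjugacy classes. D_12 has 9 conjugacy classes (n/2 + 3 for n even), so D_12 (order 24) has exactly 9 irreducible complex representations.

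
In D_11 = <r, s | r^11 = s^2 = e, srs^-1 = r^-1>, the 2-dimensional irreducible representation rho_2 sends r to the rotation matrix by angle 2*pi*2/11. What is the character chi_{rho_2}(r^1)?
chi_{rho_2}(r^1) = 2*cos(2*pi*2*1/11) = 2*cos(4*pi/11)

Justification: rho_2(r^1) is rotation by angle 2*pi*2*1/11, whose trace is 2*cos(2*pi*2*1/11) = 2*cos(4*pi/11).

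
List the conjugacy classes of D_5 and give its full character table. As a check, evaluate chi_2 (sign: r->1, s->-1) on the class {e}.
Conjugacy classes: {e} of size 1, {r^1, r^4} of size 2, {r^2, r^3} of size 2, {s, sr, ..., sr^4} of size 5.
Character table:
  irrep \ class              {e} (size 1)  {r^1, r^4} (size 2)  {r^2, r^3} (size 2)  {s, sr, ..., sr^4} (size 5)
  chi_1 (triv)               1             1                    1                    1                          
  chi_2 (sign: r->1, s->-1)  1             1                    1                    -1                         
  chi_3 (2d, j=1)            2             -1/2 + sqrt(5)/2     -sqrt(5)/2 - 1/2     0                          
  chi_4 (2d, j=2)            2             -sqrt(5)/2 - 1/2     -1/2 + sqrt(5)/2     0                          

Spot check: chi_2 (sign: r->1, s->-1) on {e} = 1.

Derivation: D_5 has order 2*5 = 10 with 4 conjugacy classes, hence 4 irreducibles. Sum of squared dims 1 + 1 + 4 + 4 = 10 = |G|. Linear characters come from the abelianisation; the 2-dimensional irreps have character r^k -> 2*cos(2*pi*j*k/5), reflections -> 0.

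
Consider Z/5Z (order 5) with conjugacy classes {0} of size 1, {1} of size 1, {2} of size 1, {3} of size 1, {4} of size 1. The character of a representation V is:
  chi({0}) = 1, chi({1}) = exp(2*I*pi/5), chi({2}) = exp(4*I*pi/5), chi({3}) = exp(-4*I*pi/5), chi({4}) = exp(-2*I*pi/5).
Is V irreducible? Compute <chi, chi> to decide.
Irreducible: <chi, chi> = 1.

Argument: <chi, chi> = (1/|G|) sum_C |C| * |chi(C)|^2 = (1/5)[1*|1|^2 + 1*|exp(2*I*pi/5)|^2 + 1*|exp(4*I*pi/5)|^2 + 1*|exp(-4*I*pi/5)|^2 + 1*|exp(-2*I*pi/5)|^2]
  = (1/5)[(1) + (1) + (1) + (1) + (1)] = 5/5 = 1.
(Exp terms are combined using exp(i*s)*conj(exp(i*t)) = exp(i*(s-t)), and sums of them are collapsed using the identity that for every m > 1 the m distinct m-th roots of unity sum to 0, e.g. 1 + exp(2*I*pi/3) + exp(-2*I*pi/3) = 0.)
A character is irreducible iff <chi, chi> = 1, so this representation is irreducible.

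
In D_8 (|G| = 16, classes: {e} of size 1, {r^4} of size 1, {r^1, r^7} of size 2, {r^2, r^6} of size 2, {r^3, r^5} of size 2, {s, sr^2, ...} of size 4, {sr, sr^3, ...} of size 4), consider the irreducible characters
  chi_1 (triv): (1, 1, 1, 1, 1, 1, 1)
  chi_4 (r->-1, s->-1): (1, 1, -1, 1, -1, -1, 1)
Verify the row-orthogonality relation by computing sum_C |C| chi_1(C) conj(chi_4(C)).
Sum = 0; so <chi_1, chi_4> = 0 (distinct irreducibles are orthogonal).

Argument: Compute term by term over conjugacy classes (|C| * chi_1(C) * conj(chi_4(C))):
  1*(1)*conj(1) + 1*(1)*conj(1) + 2*(1)*conj(-1) + 2*(1)*conj(1) + 2*(1)*conj(-1) + 4*(1)*conj(-1) + 4*(1)*conj(1)
  = (1) + (1) + (-2) + (2) + (-2) + (-4) + (4)
  = 0.
Dividing by |G| = 16 gives 0/16 = 0, matching the row-orthogonality relation <chi_1, chi_4> = [chi_1 = chi_4].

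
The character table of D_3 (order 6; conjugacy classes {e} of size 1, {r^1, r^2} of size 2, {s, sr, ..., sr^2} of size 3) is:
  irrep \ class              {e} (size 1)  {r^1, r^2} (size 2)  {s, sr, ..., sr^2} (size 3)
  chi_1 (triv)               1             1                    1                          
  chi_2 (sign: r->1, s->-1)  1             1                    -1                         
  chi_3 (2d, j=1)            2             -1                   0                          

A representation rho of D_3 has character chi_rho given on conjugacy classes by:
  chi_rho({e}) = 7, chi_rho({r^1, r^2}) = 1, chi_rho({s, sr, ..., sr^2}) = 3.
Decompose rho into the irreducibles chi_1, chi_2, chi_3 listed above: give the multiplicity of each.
Multiplicities: chi_1: 3, chi_2: 0, chi_3: 2.

Working: Use <chi_rho, chi> = (1/|G|) sum_C |C| * chi_rho(C) * conj(chi(C)) with |G| = 6 for each irreducible chi in the table:
  <chi_rho, chi_1> = (1/6)[1*(7)*conj(1) + 2*(1)*conj(1) + 3*(3)*conj(1)]
      = (1/6)[(7) + (2) + (9)] = 18/6 = 3
  <chi_rho, chi_2> = (1/6)[1*(7)*conj(1) + 2*(1)*conj(1) + 3*(3)*conj(-1)]
      = (1/6)[(7) + (2) + (-9)] = 0/6 = 0
  <chi_rho, chi_3> = (1/6)[1*(7)*conj(2) + 2*(1)*conj(-1) + 3*(3)*conj(0)]
      = (1/6)[(14) + (-2) + (0)] = 12/6 = 2
Dimension check: dim(rho) = sum (mult * dim) = 3*1 + 0*1 + 2*2 = 7 = chi_rho(e) = 7.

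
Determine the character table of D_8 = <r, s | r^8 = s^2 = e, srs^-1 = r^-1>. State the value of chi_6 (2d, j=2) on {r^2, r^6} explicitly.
Conjugacy classes: {e} of size 1, {r^4} of size 1, {r^1, r^7} of size 2, {r^2, r^6} of size 2, {r^3, r^5} of size 2, {s, sr^2, ...} of size 4, {sr, sr^3, ...} of size 4.
Character table:
  irrep \ class              {e} (size 1)  {r^4} (size 1)  {r^1, r^7} (size 2)  {r^2, r^6} (size 2)  {r^3, r^5} (size 2)  {s, sr^2, ...} (size 4)  {sr, sr^3, ...} (size 4)
  chi_1 (triv)               1             1               1                    1                    1                    1                        1                       
  chi_2 (sign: r->1, s->-1)  1             1               1                    1                    1                    -1                       -1                      
  chi_3 (r->-1, s->1)        1             1               -1                   1                    -1                   1                        -1                      
  chi_4 (r->-1, s->-1)       1             1               -1                   1                    -1                   -1                       1                       
  chi_5 (2d, j=1)            2             -2              sqrt(2)              0                    -sqrt(2)             0                        0                       
  chi_6 (2d, j=2)            2             2               0                    -2                   0                    0                        0                       
  chi_7 (2d, j=3)            2             -2              -sqrt(2)             0                    sqrt(2)              0                        0                       

Spot check: chi_6 (2d, j=2) on {r^2, r^6} = -2.

Argument: D_8 has order 2*8 = 16 with 7 conjugacy classes, hence 7 irreducibles. Sum of squared dims 1 + 1 + 1 + 1 + 4 + 4 + 4 = 16 = |G|. Linear characters come from the abelianisation; the 2-dimensional irreps have character r^k -> 2*cos(2*pi*j*k/8), reflections -> 0.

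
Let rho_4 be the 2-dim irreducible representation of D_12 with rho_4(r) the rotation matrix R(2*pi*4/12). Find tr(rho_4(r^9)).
chi_{rho_4}(r^9) = 2*cos(2*pi*4*9/12) = 2

Reasoning: rho_4(r^9) is rotation by angle 2*pi*4*9/12, whose trace is 2*cos(2*pi*4*9/12) = 2.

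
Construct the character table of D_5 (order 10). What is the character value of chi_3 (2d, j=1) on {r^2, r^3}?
Conjugacy classes: {e} of size 1, {r^1, r^4} of size 2, {r^2, r^3} of size 2, {s, sr, ..., sr^4} of size 5.
Character table:
  irrep \ class              {e} (size 1)  {r^1, r^4} (size 2)  {r^2, r^3} (size 2)  {s, sr, ..., sr^4} (size 5)
  chi_1 (triv)               1             1                    1                    1                          
  chi_2 (sign: r->1, s->-1)  1             1                    1                    -1                         
  chi_3 (2d, j=1)            2             -1/2 + sqrt(5)/2     -sqrt(5)/2 - 1/2     0                          
  chi_4 (2d, j=2)            2             -sqrt(5)/2 - 1/2     -1/2 + sqrt(5)/2     0                          

Spot check: chi_3 (2d, j=1) on {r^2, r^3} = -sqrt(5)/2 - 1/2.

Argument: D_5 has order 2*5 = 10 with 4 conjugacy classes, hence 4 irreducibles. Sum of squared dims 1 + 1 + 4 + 4 = 10 = |G|. Linear characters come from the abelianisation; the 2-dimensional irreps have character r^k -> 2*cos(2*pi*j*k/5), reflections -> 0.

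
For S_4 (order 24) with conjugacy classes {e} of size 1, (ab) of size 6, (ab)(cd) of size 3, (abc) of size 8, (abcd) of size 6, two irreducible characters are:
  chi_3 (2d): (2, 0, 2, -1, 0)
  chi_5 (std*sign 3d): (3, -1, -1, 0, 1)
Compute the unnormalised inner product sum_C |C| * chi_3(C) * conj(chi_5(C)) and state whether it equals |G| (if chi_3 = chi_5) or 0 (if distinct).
Sum = 0; so <chi_3, chi_5> = 0 (distinct irreducibles are orthogonal).

Explanation: Compute term by term over conjugacy classes (|C| * chi_3(C) * conj(chi_5(C))):
  1*(2)*conj(3) + 6*(0)*conj(-1) + 3*(2)*conj(-1) + 8*(-1)*conj(0) + 6*(0)*conj(1)
  = (6) + (0) + (-6) + (0) + (0)
  = 0.
Dividing by |G| = 24 gives 0/24 = 0, matching the row-orthogonality relation <chi_3, chi_5> = [chi_3 = chi_5].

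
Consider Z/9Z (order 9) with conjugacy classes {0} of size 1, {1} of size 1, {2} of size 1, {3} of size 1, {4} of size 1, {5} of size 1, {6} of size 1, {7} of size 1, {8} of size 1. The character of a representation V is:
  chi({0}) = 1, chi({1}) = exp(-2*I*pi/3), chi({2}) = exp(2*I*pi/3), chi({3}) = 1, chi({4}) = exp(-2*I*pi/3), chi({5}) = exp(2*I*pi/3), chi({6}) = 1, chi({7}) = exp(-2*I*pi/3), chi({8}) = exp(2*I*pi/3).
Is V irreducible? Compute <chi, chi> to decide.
Irreducible: <chi, chi> = 1.

Details: <chi, chi> = (1/|G|) sum_C |C| * |chi(C)|^2 = (1/9)[1*|1|^2 + 1*|exp(-2*I*pi/3)|^2 + 1*|exp(2*I*pi/3)|^2 + 1*|1|^2 + 1*|exp(-2*I*pi/3)|^2 + 1*|exp(2*I*pi/3)|^2 + 1*|1|^2 + 1*|exp(-2*I*pi/3)|^2 + 1*|exp(2*I*pi/3)|^2]
  = (1/9)[(1) + (1) + (1) + (1) + (1) + (1) + (1) + (1) + (1)] = 9/9 = 1.
(Exp terms are combined using exp(i*s)*conj(exp(i*t)) = exp(i*(s-t)), and sums of them are collapsed using the identity that for every m > 1 the m distinct m-th roots of unity sum to 0, e.g. 1 + exp(2*I*pi/3) + exp(-2*I*pi/3) = 0.)
A character is irreducible iff <chi, chi> = 1, so this representation is irreducible.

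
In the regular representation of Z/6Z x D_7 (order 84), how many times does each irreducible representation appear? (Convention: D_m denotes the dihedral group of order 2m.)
Each irreducible V_i of dimension d_i appears with multiplicity d_i, i.e. rho_reg = (direct sum over all irreducibles V_i) d_i V_i. The irreducible dimensions for Z/6Z x D_7 are 1, 1, 1, 1, 1, 1, 1, 1, 1, 1, 1, 1, 2, 2, 2, 2, 2, 2, 2, 2, 2, 2, 2, 2, 2, 2, 2, 2, 2, 2: 12 irreducibles of dimension 1, each with multiplicity 1; 18 irreducibles of dimension 2, each with multiplicity 2. Total dimension 12*1*1 + 18*2*2 = 84 = |G|.

Explanation: General theorem: in the regular representation of a finite group G, each irreducible appears with multiplicity equal to its dimension. Check: dim(rho_reg) = sum d_i^2 = 1 + 1 + 1 + 1 + 1 + 1 + 1 + 1 + 1 + 1 + 1 + 1 + 4 + 4 + 4 + 4 + 4 + 4 + 4 + 4 + 4 + 4 + 4 + 4 + 4 + 4 + 4 + 4 + 4 + 4 = 84 = |G|.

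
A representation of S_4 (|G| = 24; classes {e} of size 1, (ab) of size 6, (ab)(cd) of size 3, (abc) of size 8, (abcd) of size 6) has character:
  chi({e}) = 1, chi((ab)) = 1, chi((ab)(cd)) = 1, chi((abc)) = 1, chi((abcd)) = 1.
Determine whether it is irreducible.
Irreducible: <chi, chi> = 1.

Argument: <chi, chi> = (1/|G|) sum_C |C| * |chi(C)|^2 = (1/24)[1*|1|^2 + 6*|1|^2 + 3*|1|^2 + 8*|1|^2 + 6*|1|^2]
  = (1/24)[(1) + (6) + (3) + (8) + (6)] = 24/24 = 1.
A character is irreducible iff <chi, chi> = 1, so this representation is irreducible.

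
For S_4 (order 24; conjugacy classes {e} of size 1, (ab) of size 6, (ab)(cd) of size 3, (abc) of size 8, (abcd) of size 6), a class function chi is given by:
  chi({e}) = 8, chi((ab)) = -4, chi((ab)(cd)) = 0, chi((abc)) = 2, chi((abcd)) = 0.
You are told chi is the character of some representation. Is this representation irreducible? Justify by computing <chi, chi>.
Not irreducible (reducible): <chi, chi> = 8 > 1.

Argument: <chi, chi> = (1/|G|) sum_C |C| * |chi(C)|^2 = (1/24)[1*|8|^2 + 6*|-4|^2 + 3*|0|^2 + 8*|2|^2 + 6*|0|^2]
  = (1/24)[(64) + (96) + (0) + (32) + (0)] = 192/24 = 8.
A character is irreducible iff <chi, chi> = 1, so this representation is reducible.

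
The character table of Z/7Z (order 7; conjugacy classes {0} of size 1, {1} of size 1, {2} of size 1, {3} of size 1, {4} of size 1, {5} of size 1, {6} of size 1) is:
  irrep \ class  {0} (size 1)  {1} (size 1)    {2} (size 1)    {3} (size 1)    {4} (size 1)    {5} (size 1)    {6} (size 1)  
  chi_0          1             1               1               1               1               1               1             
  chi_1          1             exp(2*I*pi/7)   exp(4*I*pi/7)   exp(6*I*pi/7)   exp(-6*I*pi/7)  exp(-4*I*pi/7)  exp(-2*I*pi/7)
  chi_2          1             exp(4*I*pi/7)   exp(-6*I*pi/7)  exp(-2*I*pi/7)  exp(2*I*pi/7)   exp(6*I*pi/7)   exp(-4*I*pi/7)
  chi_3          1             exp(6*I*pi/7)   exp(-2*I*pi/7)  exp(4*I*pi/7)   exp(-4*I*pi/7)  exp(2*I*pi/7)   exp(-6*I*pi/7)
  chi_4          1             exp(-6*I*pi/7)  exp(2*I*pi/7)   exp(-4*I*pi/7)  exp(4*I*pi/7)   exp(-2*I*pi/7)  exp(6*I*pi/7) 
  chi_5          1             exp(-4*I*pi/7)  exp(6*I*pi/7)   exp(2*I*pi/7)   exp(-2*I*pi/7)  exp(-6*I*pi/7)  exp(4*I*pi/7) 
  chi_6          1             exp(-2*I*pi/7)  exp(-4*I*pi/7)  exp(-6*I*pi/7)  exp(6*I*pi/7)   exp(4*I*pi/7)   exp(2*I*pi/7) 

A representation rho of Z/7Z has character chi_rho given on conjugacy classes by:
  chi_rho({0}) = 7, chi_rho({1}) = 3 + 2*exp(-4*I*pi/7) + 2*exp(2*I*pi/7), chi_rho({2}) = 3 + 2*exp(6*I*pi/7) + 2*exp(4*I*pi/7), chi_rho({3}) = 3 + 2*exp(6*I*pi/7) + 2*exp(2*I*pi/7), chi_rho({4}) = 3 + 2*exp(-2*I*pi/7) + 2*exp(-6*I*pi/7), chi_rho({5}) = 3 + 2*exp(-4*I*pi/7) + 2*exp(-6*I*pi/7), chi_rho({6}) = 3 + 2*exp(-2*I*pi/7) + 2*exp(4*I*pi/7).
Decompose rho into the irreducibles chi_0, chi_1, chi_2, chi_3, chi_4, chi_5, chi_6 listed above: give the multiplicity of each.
Multiplicities: chi_0: 3, chi_1: 2, chi_2: 0, chi_3: 0, chi_4: 0, chi_5: 2, chi_6: 0.

Use <chi_rho, chi> = (1/|G|) sum_C |C| * chi_rho(C) * conj(chi(C)) with |G| = 7 for each irreducible chi in the table:
  <chi_rho, chi_0> = (1/7)[1*(7)*conj(1) + 1*(3 + 2*exp(-4*I*pi/7) + 2*exp(2*I*pi/7))*conj(1) + 1*(3 + 2*exp(6*I*pi/7) + 2*exp(4*I*pi/7))*conj(1) + 1*(3 + 2*exp(6*I*pi/7) + 2*exp(2*I*pi/7))*conj(1) + 1*(3 + 2*exp(-2*I*pi/7) + 2*exp(-6*I*pi/7))*conj(1) + 1*(3 + 2*exp(-4*I*pi/7) + 2*exp(-6*I*pi/7))*conj(1) + 1*(3 + 2*exp(-2*I*pi/7) + 2*exp(4*I*pi/7))*conj(1)]
      = (1/7)[(7) + (3 + 2*exp(-4*I*pi/7) + 2*exp(2*I*pi/7)) + (3 + 2*exp(6*I*pi/7) + 2*exp(4*I*pi/7)) + (3 + 2*exp(6*I*pi/7) + 2*exp(2*I*pi/7)) + (3 + 2*exp(-2*I*pi/7) + 2*exp(-6*I*pi/7)) + (3 + 2*exp(-4*I*pi/7) + 2*exp(-6*I*pi/7)) + (3 + 2*exp(-2*I*pi/7) + 2*exp(4*I*pi/7))] = 21/7 = 3
  <chi_rho, chi_1> = (1/7)[1*(7)*conj(1) + 1*(3 + 2*exp(-4*I*pi/7) + 2*exp(2*I*pi/7))*conj(exp(2*I*pi/7)) + 1*(3 + 2*exp(6*I*pi/7) + 2*exp(4*I*pi/7))*conj(exp(4*I*pi/7)) + 1*(3 + 2*exp(6*I*pi/7) + 2*exp(2*I*pi/7))*conj(exp(6*I*pi/7)) + 1*(3 + 2*exp(-2*I*pi/7) + 2*exp(-6*I*pi/7))*conj(exp(-6*I*pi/7)) + 1*(3 + 2*exp(-4*I*pi/7) + 2*exp(-6*I*pi/7))*conj(exp(-4*I*pi/7)) + 1*(3 + 2*exp(-2*I*pi/7) + 2*exp(4*I*pi/7))*conj(exp(-2*I*pi/7))]
      = (1/7)[(7) + (2 + 3*exp(-2*I*pi/7) + 2*exp(-6*I*pi/7)) + (2 + 3*exp(-4*I*pi/7) + 2*exp(2*I*pi/7)) + (2 + 2*exp(-4*I*pi/7) + 3*exp(-6*I*pi/7)) + (2 + 3*exp(6*I*pi/7) + 2*exp(4*I*pi/7)) + (2 + 2*exp(-2*I*pi/7) + 3*exp(4*I*pi/7)) + (2 + 2*exp(6*I*pi/7) + 3*exp(2*I*pi/7))] = 14/7 = 2
  <chi_rho, chi_2> = (1/7)[1*(7)*conj(1) + 1*(3 + 2*exp(-4*I*pi/7) + 2*exp(2*I*pi/7))*conj(exp(4*I*pi/7)) + 1*(3 + 2*exp(6*I*pi/7) + 2*exp(4*I*pi/7))*conj(exp(-6*I*pi/7)) + 1*(3 + 2*exp(6*I*pi/7) + 2*exp(2*I*pi/7))*conj(exp(-2*I*pi/7)) + 1*(3 + 2*exp(-2*I*pi/7) + 2*exp(-6*I*pi/7))*conj(exp(2*I*pi/7)) + 1*(3 + 2*exp(-4*I*pi/7) + 2*exp(-6*I*pi/7))*conj(exp(6*I*pi/7)) + 1*(3 + 2*exp(-2*I*pi/7) + 2*exp(4*I*pi/7))*conj(exp(-4*I*pi/7))]
      = (1/7)[(7) + (3*exp(-4*I*pi/7) + 2*exp(-2*I*pi/7) + 2*exp(6*I*pi/7)) + (2*exp(-4*I*pi/7) + 2*exp(-2*I*pi/7) + 3*exp(6*I*pi/7)) + (2*exp(-6*I*pi/7) + 2*exp(4*I*pi/7) + 3*exp(2*I*pi/7)) + (3*exp(-2*I*pi/7) + 2*exp(-4*I*pi/7) + 2*exp(6*I*pi/7)) + (3*exp(-6*I*pi/7) + 2*exp(2*I*pi/7) + 2*exp(4*I*pi/7)) + (2*exp(-6*I*pi/7) + 2*exp(2*I*pi/7) + 3*exp(4*I*pi/7))] = 0/7 = 0
  <chi_rho, chi_3> = (1/7)[1*(7)*conj(1) + 1*(3 + 2*exp(-4*I*pi/7) + 2*exp(2*I*pi/7))*conj(exp(6*I*pi/7)) + 1*(3 + 2*exp(6*I*pi/7) + 2*exp(4*I*pi/7))*conj(exp(-2*I*pi/7)) + 1*(3 + 2*exp(6*I*pi/7) + 2*exp(2*I*pi/7))*conj(exp(4*I*pi/7)) + 1*(3 + 2*exp(-2*I*pi/7) + 2*exp(-6*I*pi/7))*conj(exp(-4*I*pi/7)) + 1*(3 + 2*exp(-4*I*pi/7) + 2*exp(-6*I*pi/7))*conj(exp(2*I*pi/7)) + 1*(3 + 2*exp(-2*I*pi/7) + 2*exp(4*I*pi/7))*conj(exp(-6*I*pi/7))]
      = (1/7)[(7) + (2*exp(-4*I*pi/7) + 3*exp(-6*I*pi/7) + 2*exp(4*I*pi/7)) + (2*exp(-6*I*pi/7) + 2*exp(6*I*pi/7) + 3*exp(2*I*pi/7)) + (3*exp(-4*I*pi/7) + 2*exp(-2*I*pi/7) + 2*exp(2*I*pi/7)) + (2*exp(-2*I*pi/7) + 2*exp(2*I*pi/7) + 3*exp(4*I*pi/7)) + (3*exp(-2*I*pi/7) + 2*exp(-6*I*pi/7) + 2*exp(6*I*pi/7)) + (2*exp(-4*I*pi/7) + 3*exp(6*I*pi/7) + 2*exp(4*I*pi/7))] = 0/7 = 0
  <chi_rho, chi_4> = (1/7)[1*(7)*conj(1) + 1*(3 + 2*exp(-4*I*pi/7) + 2*exp(2*I*pi/7))*conj(exp(-6*I*pi/7)) + 1*(3 + 2*exp(6*I*pi/7) + 2*exp(4*I*pi/7))*conj(exp(2*I*pi/7)) + 1*(3 + 2*exp(6*I*pi/7) + 2*exp(2*I*pi/7))*conj(exp(-4*I*pi/7)) + 1*(3 + 2*exp(-2*I*pi/7) + 2*exp(-6*I*pi/7))*conj(exp(4*I*pi/7)) + 1*(3 + 2*exp(-4*I*pi/7) + 2*exp(-6*I*pi/7))*conj(exp(-2*I*pi/7)) + 1*(3 + 2*exp(-2*I*pi/7) + 2*exp(4*I*pi/7))*conj(exp(6*I*pi/7))]
      = (1/7)[(7) + (2*exp(-6*I*pi/7) + 3*exp(6*I*pi/7) + 2*exp(2*I*pi/7)) + (3*exp(-2*I*pi/7) + 2*exp(2*I*pi/7) + 2*exp(4*I*pi/7)) + (2*exp(-4*I*pi/7) + 2*exp(6*I*pi/7) + 3*exp(4*I*pi/7)) + (3*exp(-4*I*pi/7) + 2*exp(-6*I*pi/7) + 2*exp(4*I*pi/7)) + (2*exp(-4*I*pi/7) + 2*exp(-2*I*pi/7) + 3*exp(2*I*pi/7)) + (2*exp(-2*I*pi/7) + 3*exp(-6*I*pi/7) + 2*exp(6*I*pi/7))] = 0/7 = 0
  <chi_rho, chi_5> = (1/7)[1*(7)*conj(1) + 1*(3 + 2*exp(-4*I*pi/7) + 2*exp(2*I*pi/7))*conj(exp(-4*I*pi/7)) + 1*(3 + 2*exp(6*I*pi/7) + 2*exp(4*I*pi/7))*conj(exp(6*I*pi/7)) + 1*(3 + 2*exp(6*I*pi/7) + 2*exp(2*I*pi/7))*conj(exp(2*I*pi/7)) + 1*(3 + 2*exp(-2*I*pi/7) + 2*exp(-6*I*pi/7))*conj(exp(-2*I*pi/7)) + 1*(3 + 2*exp(-4*I*pi/7) + 2*exp(-6*I*pi/7))*conj(exp(-6*I*pi/7)) + 1*(3 + 2*exp(-2*I*pi/7) + 2*exp(4*I*pi/7))*conj(exp(4*I*pi/7))]
      = (1/7)[(7) + (2 + 2*exp(6*I*pi/7) + 3*exp(4*I*pi/7)) + (2 + 2*exp(-2*I*pi/7) + 3*exp(-6*I*pi/7)) + (2 + 3*exp(-2*I*pi/7) + 2*exp(4*I*pi/7)) + (2 + 2*exp(-4*I*pi/7) + 3*exp(2*I*pi/7)) + (2 + 3*exp(6*I*pi/7) + 2*exp(2*I*pi/7)) + (2 + 3*exp(-4*I*pi/7) + 2*exp(-6*I*pi/7))] = 14/7 = 2
  <chi_rho, chi_6> = (1/7)[1*(7)*conj(1) + 1*(3 + 2*exp(-4*I*pi/7) + 2*exp(2*I*pi/7))*conj(exp(-2*I*pi/7)) + 1*(3 + 2*exp(6*I*pi/7) + 2*exp(4*I*pi/7))*conj(exp(-4*I*pi/7)) + 1*(3 + 2*exp(6*I*pi/7) + 2*exp(2*I*pi/7))*conj(exp(-6*I*pi/7)) + 1*(3 + 2*exp(-2*I*pi/7) + 2*exp(-6*I*pi/7))*conj(exp(6*I*pi/7)) + 1*(3 + 2*exp(-4*I*pi/7) + 2*exp(-6*I*pi/7))*conj(exp(4*I*pi/7)) + 1*(3 + 2*exp(-2*I*pi/7) + 2*exp(4*I*pi/7))*conj(exp(2*I*pi/7))]
      = (1/7)[(7) + (2*exp(-2*I*pi/7) + 2*exp(4*I*pi/7) + 3*exp(2*I*pi/7)) + (2*exp(-4*I*pi/7) + 2*exp(-6*I*pi/7) + 3*exp(4*I*pi/7)) + (2*exp(-2*I*pi/7) + 2*exp(-6*I*pi/7) + 3*exp(6*I*pi/7)) + (3*exp(-6*I*pi/7) + 2*exp(6*I*pi/7) + 2*exp(2*I*pi/7)) + (3*exp(-4*I*pi/7) + 2*exp(6*I*pi/7) + 2*exp(4*I*pi/7)) + (3*exp(-2*I*pi/7) + 2*exp(-4*I*pi/7) + 2*exp(2*I*pi/7))] = 0/7 = 0
(Exp terms are combined using exp(i*s)*conj(exp(i*t)) = exp(i*(s-t)), and sums of them are collapsed using the identity that for every m > 1 the m distinct m-th roots of unity sum to 0, e.g. 1 + exp(2*I*pi/3) + exp(-2*I*pi/3) = 0.)
Dimension check: dim(rho) = sum (mult * dim) = 3*1 + 2*1 + 0*1 + 0*1 + 0*1 + 2*1 + 0*1 = 7 = chi_rho(e) = 7.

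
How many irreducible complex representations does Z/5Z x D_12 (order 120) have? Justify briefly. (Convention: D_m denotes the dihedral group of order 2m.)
45

Justification: The number of irreducible complex representations of a finite group equals its number of conjugacy classes. For a direct product, #classes(G x H) = #classes(G) * #classes(H). Z/5Z has 5 classes (abelian), D_12 has 9 classes, so 5 * 9 = 45, so Z/5Z x D_12 (order 120) has exactly 45 irreducible complex representations.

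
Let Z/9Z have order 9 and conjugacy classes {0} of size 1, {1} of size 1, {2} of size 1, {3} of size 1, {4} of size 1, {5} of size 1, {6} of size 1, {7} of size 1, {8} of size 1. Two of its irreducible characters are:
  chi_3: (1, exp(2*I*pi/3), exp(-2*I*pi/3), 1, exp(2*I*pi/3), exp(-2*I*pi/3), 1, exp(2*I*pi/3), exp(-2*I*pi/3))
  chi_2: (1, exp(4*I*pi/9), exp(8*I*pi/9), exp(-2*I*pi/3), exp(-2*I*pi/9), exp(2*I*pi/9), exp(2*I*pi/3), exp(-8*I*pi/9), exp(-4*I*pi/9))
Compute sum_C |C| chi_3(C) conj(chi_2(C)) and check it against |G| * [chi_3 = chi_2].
Sum = 0; so <chi_3, chi_2> = 0 (distinct irreducibles are orthogonal).

Why: Compute term by term over conjugacy classes (|C| * chi_3(C) * conj(chi_2(C))):
  1*(1)*conj(1) + 1*(exp(2*I*pi/3))*conj(exp(4*I*pi/9)) + 1*(exp(-2*I*pi/3))*conj(exp(8*I*pi/9)) + 1*(1)*conj(exp(-2*I*pi/3)) + 1*(exp(2*I*pi/3))*conj(exp(-2*I*pi/9)) + 1*(exp(-2*I*pi/3))*conj(exp(2*I*pi/9)) + 1*(1)*conj(exp(2*I*pi/3)) + 1*(exp(2*I*pi/3))*conj(exp(-8*I*pi/9)) + 1*(exp(-2*I*pi/3))*conj(exp(-4*I*pi/9))
  = (1) + (exp(2*I*pi/9)) + (exp(4*I*pi/9)) + (exp(2*I*pi/3)) + (exp(8*I*pi/9)) + (exp(-8*I*pi/9)) + (exp(-2*I*pi/3)) + (exp(-4*I*pi/9)) + (exp(-2*I*pi/9))
  = 0.
(Exp terms are combined using exp(i*s)*conj(exp(i*t)) = exp(i*(s-t)), and sums of them are collapsed using the identity that for every m > 1 the m distinct m-th roots of unity sum to 0, e.g. 1 + exp(2*I*pi/3) + exp(-2*I*pi/3) = 0.)
Dividing by |G| = 9 gives 0/9 = 0, matching the row-orthogonality relation <chi_3, chi_2> = [chi_3 = chi_2].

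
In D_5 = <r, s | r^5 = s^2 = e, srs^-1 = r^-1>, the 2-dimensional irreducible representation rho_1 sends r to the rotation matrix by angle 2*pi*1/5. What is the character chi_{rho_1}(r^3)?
chi_{rho_1}(r^3) = 2*cos(2*pi*1*3/5) = -sqrt(5)/2 - 1/2

Explanation: rho_1(r^3) is rotation by angle 2*pi*1*3/5, whose trace is 2*cos(2*pi*1*3/5) = -sqrt(5)/2 - 1/2.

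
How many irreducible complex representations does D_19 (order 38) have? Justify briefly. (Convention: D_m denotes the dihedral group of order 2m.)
11

Derivation: The number of irreducible complex representations of a finite group equals its number of conjugacy classes. D_19 has 11 conjugacy classes ((n+3)/2 for n odd), so D_19 (order 38) has exactly 11 irreducible complex representations.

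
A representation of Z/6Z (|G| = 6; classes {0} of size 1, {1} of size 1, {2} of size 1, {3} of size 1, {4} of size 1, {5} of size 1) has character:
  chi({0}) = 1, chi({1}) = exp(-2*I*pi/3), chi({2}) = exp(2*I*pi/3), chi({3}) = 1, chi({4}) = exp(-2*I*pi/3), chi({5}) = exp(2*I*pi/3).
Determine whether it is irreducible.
Irreducible: <chi, chi> = 1.

Solution. <chi, chi> = (1/|G|) sum_C |C| * |chi(C)|^2 = (1/6)[1*|1|^2 + 1*|exp(-2*I*pi/3)|^2 + 1*|exp(2*I*pi/3)|^2 + 1*|1|^2 + 1*|exp(-2*I*pi/3)|^2 + 1*|exp(2*I*pi/3)|^2]
  = (1/6)[(1) + (1) + (1) + (1) + (1) + (1)] = 6/6 = 1.
(Exp terms are combined using exp(i*s)*conj(exp(i*t)) = exp(i*(s-t)), and sums of them are collapsed using the identity that for every m > 1 the m distinct m-th roots of unity sum to 0, e.g. 1 + exp(2*I*pi/3) + exp(-2*I*pi/3) = 0.)
A character is irreducible iff <chi, chi> = 1, so this representation is irreducible.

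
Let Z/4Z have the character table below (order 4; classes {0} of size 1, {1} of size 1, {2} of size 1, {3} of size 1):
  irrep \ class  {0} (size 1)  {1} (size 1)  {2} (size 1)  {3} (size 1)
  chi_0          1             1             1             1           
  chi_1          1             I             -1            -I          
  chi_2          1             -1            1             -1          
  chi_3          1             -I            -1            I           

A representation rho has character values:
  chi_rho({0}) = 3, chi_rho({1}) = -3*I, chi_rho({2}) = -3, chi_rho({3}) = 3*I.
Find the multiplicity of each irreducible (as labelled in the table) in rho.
Multiplicities: chi_0: 0, chi_1: 0, chi_2: 0, chi_3: 3.

Justification: Use <chi_rho, chi> = (1/|G|) sum_C |C| * chi_rho(C) * conj(chi(C)) with |G| = 4 for each irreducible chi in the table:
  <chi_rho, chi_0> = (1/4)[1*(3)*conj(1) + 1*(-3*I)*conj(1) + 1*(-3)*conj(1) + 1*(3*I)*conj(1)]
      = (1/4)[(3) + (-3*I) + (-3) + (3*I)] = 0/4 = 0
  <chi_rho, chi_1> = (1/4)[1*(3)*conj(1) + 1*(-3*I)*conj(I) + 1*(-3)*conj(-1) + 1*(3*I)*conj(-I)]
      = (1/4)[(3) + (-3) + (3) + (-3)] = 0/4 = 0
  <chi_rho, chi_2> = (1/4)[1*(3)*conj(1) + 1*(-3*I)*conj(-1) + 1*(-3)*conj(1) + 1*(3*I)*conj(-1)]
      = (1/4)[(3) + (3*I) + (-3) + (-3*I)] = 0/4 = 0
  <chi_rho, chi_3> = (1/4)[1*(3)*conj(1) + 1*(-3*I)*conj(-I) + 1*(-3)*conj(-1) + 1*(3*I)*conj(I)]
      = (1/4)[(3) + (3) + (3) + (3)] = 12/4 = 3
(Exp terms are combined using exp(i*s)*conj(exp(i*t)) = exp(i*(s-t)), and sums of them are collapsed using the identity that for every m > 1 the m distinct m-th roots of unity sum to 0, e.g. 1 + exp(2*I*pi/3) + exp(-2*I*pi/3) = 0.)
Dimension check: dim(rho) = sum (mult * dim) = 0*1 + 0*1 + 0*1 + 3*1 = 3 = chi_rho(e) = 3.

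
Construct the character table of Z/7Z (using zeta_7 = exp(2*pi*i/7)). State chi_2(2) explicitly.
Character table of Z/7Z (irreps indexed chi_0,...,chi_6 with chi_k(m) = zeta_7^(k*m), zeta_7 = exp(2*pi*i/7)):
  irrep \ class  {0} (size 1)  {1} (size 1)    {2} (size 1)    {3} (size 1)    {4} (size 1)    {5} (size 1)    {6} (size 1)  
  chi_0          1             1               1               1               1               1               1             
  chi_1          1             exp(2*I*pi/7)   exp(4*I*pi/7)   exp(6*I*pi/7)   exp(-6*I*pi/7)  exp(-4*I*pi/7)  exp(-2*I*pi/7)
  chi_2          1             exp(4*I*pi/7)   exp(-6*I*pi/7)  exp(-2*I*pi/7)  exp(2*I*pi/7)   exp(6*I*pi/7)   exp(-4*I*pi/7)
  chi_3          1             exp(6*I*pi/7)   exp(-2*I*pi/7)  exp(4*I*pi/7)   exp(-4*I*pi/7)  exp(2*I*pi/7)   exp(-6*I*pi/7)
  chi_4          1             exp(-6*I*pi/7)  exp(2*I*pi/7)   exp(-4*I*pi/7)  exp(4*I*pi/7)   exp(-2*I*pi/7)  exp(6*I*pi/7) 
  chi_5          1             exp(-4*I*pi/7)  exp(6*I*pi/7)   exp(2*I*pi/7)   exp(-2*I*pi/7)  exp(-6*I*pi/7)  exp(4*I*pi/7) 
  chi_6          1             exp(-2*I*pi/7)  exp(-4*I*pi/7)  exp(-6*I*pi/7)  exp(6*I*pi/7)   exp(4*I*pi/7)   exp(2*I*pi/7) 

Spot check: chi_2(2) = zeta_7^(2*2) = zeta_7^4 = exp(-6*I*pi/7).

Reasoning: Z/7Z is abelian, so all 7 irreducible complex representations are 1-dimensional. They are given by chi_k(m) = zeta_7^(k*m) for k = 0,...,6. Row orthogonality: sum_m chi_k(m) conj(chi_l(m)) = 7 * [k = l].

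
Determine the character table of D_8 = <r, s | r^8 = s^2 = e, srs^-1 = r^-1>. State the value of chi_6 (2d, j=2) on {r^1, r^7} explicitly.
Conjugacy classes: {e} of size 1, {r^4} of size 1, {r^1, r^7} of size 2, {r^2, r^6} of size 2, {r^3, r^5} of size 2, {s, sr^2, ...} of size 4, {sr, sr^3, ...} of size 4.
Character table:
  irrep \ class              {e} (size 1)  {r^4} (size 1)  {r^1, r^7} (size 2)  {r^2, r^6} (size 2)  {r^3, r^5} (size 2)  {s, sr^2, ...} (size 4)  {sr, sr^3, ...} (size 4)
  chi_1 (triv)               1             1               1                    1                    1                    1                        1                       
  chi_2 (sign: r->1, s->-1)  1             1               1                    1                    1                    -1                       -1                      
  chi_3 (r->-1, s->1)        1             1               -1                   1                    -1                   1                        -1                      
  chi_4 (r->-1, s->-1)       1             1               -1                   1                    -1                   -1                       1                       
  chi_5 (2d, j=1)            2             -2              sqrt(2)              0                    -sqrt(2)             0                        0                       
  chi_6 (2d, j=2)            2             2               0                    -2                   0                    0                        0                       
  chi_7 (2d, j=3)            2             -2              -sqrt(2)             0                    sqrt(2)              0                        0                       

Spot check: chi_6 (2d, j=2) on {r^1, r^7} = 0.

Proof sketch: D_8 has order 2*8 = 16 with 7 conjugacy classes, hence 7 irreducibles. Sum of squared dims 1 + 1 + 1 + 1 + 4 + 4 + 4 = 16 = |G|. Linear characters come from the abelianisation; the 2-dimensional irreps have character r^k -> 2*cos(2*pi*j*k/8), reflections -> 0.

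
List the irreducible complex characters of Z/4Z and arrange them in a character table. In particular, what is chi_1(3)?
Character table of Z/4Z (irreps indexed chi_0,...,chi_3 with chi_k(m) = zeta_4^(k*m), zeta_4 = exp(2*pi*i/4)):
  irrep \ class  {0} (size 1)  {1} (size 1)  {2} (size 1)  {3} (size 1)
  chi_0          1             1             1             1           
  chi_1          1             I             -1            -I          
  chi_2          1             -1            1             -1          
  chi_3          1             -I            -1            I           

Spot check: chi_1(3) = zeta_4^(1*3) = zeta_4^3 = -I.

Argument: Z/4Z is abelian, so all 4 irreducible complex representations are 1-dimensional. They are given by chi_k(m) = zeta_4^(k*m) for k = 0,...,3. Row orthogonality: sum_m chi_k(m) conj(chi_l(m)) = 4 * [k = l].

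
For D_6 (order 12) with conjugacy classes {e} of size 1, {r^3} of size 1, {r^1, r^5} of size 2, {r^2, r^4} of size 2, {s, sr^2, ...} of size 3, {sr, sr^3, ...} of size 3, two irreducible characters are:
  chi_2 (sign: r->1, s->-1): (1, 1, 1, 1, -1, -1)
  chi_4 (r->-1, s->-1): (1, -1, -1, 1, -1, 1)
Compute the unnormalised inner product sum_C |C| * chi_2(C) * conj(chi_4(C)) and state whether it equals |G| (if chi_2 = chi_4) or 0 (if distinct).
Sum = 0; so <chi_2, chi_4> = 0 (distinct irreducibles are orthogonal).

Derivation: Compute term by term over conjugacy classes (|C| * chi_2(C) * conj(chi_4(C))):
  1*(1)*conj(1) + 1*(1)*conj(-1) + 2*(1)*conj(-1) + 2*(1)*conj(1) + 3*(-1)*conj(-1) + 3*(-1)*conj(1)
  = (1) + (-1) + (-2) + (2) + (3) + (-3)
  = 0.
Dividing by |G| = 12 gives 0/12 = 0, matching the row-orthogonality relation <chi_2, chi_4> = [chi_2 = chi_4].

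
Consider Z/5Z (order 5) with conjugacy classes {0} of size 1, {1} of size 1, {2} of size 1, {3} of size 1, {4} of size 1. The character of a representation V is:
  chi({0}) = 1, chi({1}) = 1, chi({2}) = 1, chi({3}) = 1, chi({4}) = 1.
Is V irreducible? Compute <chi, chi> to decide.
Irreducible: <chi, chi> = 1.

Why: <chi, chi> = (1/|G|) sum_C |C| * |chi(C)|^2 = (1/5)[1*|1|^2 + 1*|1|^2 + 1*|1|^2 + 1*|1|^2 + 1*|1|^2]
  = (1/5)[(1) + (1) + (1) + (1) + (1)] = 5/5 = 1.
(Exp terms are combined using exp(i*s)*conj(exp(i*t)) = exp(i*(s-t)), and sums of them are collapsed using the identity that for every m > 1 the m distinct m-th roots of unity sum to 0, e.g. 1 + exp(2*I*pi/3) + exp(-2*I*pi/3) = 0.)
A character is irreducible iff <chi, chi> = 1, so this representation is irreducible.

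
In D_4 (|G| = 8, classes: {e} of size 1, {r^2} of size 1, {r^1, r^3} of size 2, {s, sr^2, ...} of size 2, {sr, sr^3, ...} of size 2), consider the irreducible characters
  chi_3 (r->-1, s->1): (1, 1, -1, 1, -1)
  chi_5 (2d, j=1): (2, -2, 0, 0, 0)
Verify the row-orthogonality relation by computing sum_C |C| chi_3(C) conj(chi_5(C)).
Sum = 0; so <chi_3, chi_5> = 0 (distinct irreducibles are orthogonal).

Why: Compute term by term over conjugacy classes (|C| * chi_3(C) * conj(chi_5(C))):
  1*(1)*conj(2) + 1*(1)*conj(-2) + 2*(-1)*conj(0) + 2*(1)*conj(0) + 2*(-1)*conj(0)
  = (2) + (-2) + (0) + (0) + (0)
  = 0.
Dividing by |G| = 8 gives 0/8 = 0, matching the row-orthogonality relation <chi_3, chi_5> = [chi_3 = chi_5].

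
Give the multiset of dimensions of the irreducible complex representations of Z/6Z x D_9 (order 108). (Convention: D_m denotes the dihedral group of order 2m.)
Dimensions: 1, 1, 1, 1, 1, 1, 1, 1, 1, 1, 1, 1, 2, 2, 2, 2, 2, 2, 2, 2, 2, 2, 2, 2, 2, 2, 2, 2, 2, 2, 2, 2, 2, 2, 2, 2

Explanation: There are 36 irreducibles (= number of conjugacy classes). Their dimensions d_i satisfy sum d_i^2 = |G| = 108: 1 + 1 + 1 + 1 + 1 + 1 + 1 + 1 + 1 + 1 + 1 + 1 + 4 + 4 + 4 + 4 + 4 + 4 + 4 + 4 + 4 + 4 + 4 + 4 + 4 + 4 + 4 + 4 + 4 + 4 + 4 + 4 + 4 + 4 + 4 + 4 = 108. (For the product with Z/6Z: each of the 6 1-dim characters of Z/6Z tensors with each irrep of D_9, giving 6 copies of each D_9-dimension.)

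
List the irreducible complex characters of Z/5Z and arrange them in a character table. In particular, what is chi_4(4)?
Character table of Z/5Z (irreps indexed chi_0,...,chi_4 with chi_k(m) = zeta_5^(k*m), zeta_5 = exp(2*pi*i/5)):
  irrep \ class  {0} (size 1)  {1} (size 1)    {2} (size 1)    {3} (size 1)    {4} (size 1)  
  chi_0          1             1               1               1               1             
  chi_1          1             exp(2*I*pi/5)   exp(4*I*pi/5)   exp(-4*I*pi/5)  exp(-2*I*pi/5)
  chi_2          1             exp(4*I*pi/5)   exp(-2*I*pi/5)  exp(2*I*pi/5)   exp(-4*I*pi/5)
  chi_3          1             exp(-4*I*pi/5)  exp(2*I*pi/5)   exp(-2*I*pi/5)  exp(4*I*pi/5) 
  chi_4          1             exp(-2*I*pi/5)  exp(-4*I*pi/5)  exp(4*I*pi/5)   exp(2*I*pi/5) 

Spot check: chi_4(4) = zeta_5^(4*4) = zeta_5^16 = exp(2*I*pi/5).

Details: Z/5Z is abelian, so all 5 irreducible complex representations are 1-dimensional. They are given by chi_k(m) = zeta_5^(k*m) for k = 0,...,4. Row orthogonality: sum_m chi_k(m) conj(chi_l(m)) = 5 * [k = l].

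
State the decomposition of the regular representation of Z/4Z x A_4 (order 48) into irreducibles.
Each irreducible V_i of dimension d_i appears with multiplicity d_i, i.e. rho_reg = (direct sum over all irreducibles V_i) d_i V_i. The irreducible dimensions for Z/4Z x A_4 are 1, 1, 1, 1, 1, 1, 1, 1, 1, 1, 1, 1, 3, 3, 3, 3: 12 irreducibles of dimension 1, each with multiplicity 1; 4 irreducibles of dimension 3, each with multiplicity 3. Total dimension 12*1*1 + 4*3*3 = 48 = |G|.

General theorem: in the regular representation of a finite group G, each irreducible appears with multiplicity equal to its dimension. Check: dim(rho_reg) = sum d_i^2 = 1 + 1 + 1 + 1 + 1 + 1 + 1 + 1 + 1 + 1 + 1 + 1 + 9 + 9 + 9 + 9 = 48 = |G|.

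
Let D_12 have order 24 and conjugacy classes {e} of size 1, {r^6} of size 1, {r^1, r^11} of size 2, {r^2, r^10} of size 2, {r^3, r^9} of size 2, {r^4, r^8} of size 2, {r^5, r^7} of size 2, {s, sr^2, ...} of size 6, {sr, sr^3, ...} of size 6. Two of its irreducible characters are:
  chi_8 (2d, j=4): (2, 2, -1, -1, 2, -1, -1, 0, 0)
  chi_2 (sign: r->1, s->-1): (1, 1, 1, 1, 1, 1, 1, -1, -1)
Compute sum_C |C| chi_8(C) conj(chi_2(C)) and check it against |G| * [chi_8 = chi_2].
Sum = 0; so <chi_8, chi_2> = 0 (distinct irreducibles are orthogonal).

Proof sketch: Compute term by term over conjugacy classes (|C| * chi_8(C) * conj(chi_2(C))):
  1*(2)*conj(1) + 1*(2)*conj(1) + 2*(-1)*conj(1) + 2*(-1)*conj(1) + 2*(2)*conj(1) + 2*(-1)*conj(1) + 2*(-1)*conj(1) + 6*(0)*conj(-1) + 6*(0)*conj(-1)
  = (2) + (2) + (-2) + (-2) + (4) + (-2) + (-2) + (0) + (0)
  = 0.
Dividing by |G| = 24 gives 0/24 = 0, matching the row-orthogonality relation <chi_8, chi_2> = [chi_8 = chi_2].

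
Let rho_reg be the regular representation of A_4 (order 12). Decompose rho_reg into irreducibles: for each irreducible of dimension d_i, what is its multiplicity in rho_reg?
Each irreducible V_i of dimension d_i appears with multiplicity d_i, i.e. rho_reg = (direct sum over all irreducibles V_i) d_i V_i. The irreducible dimensions for A_4 are 1, 1, 1, 3: 3 irreducibles of dimension 1, each with multiplicity 1; 1 irreducible of dimension 3, with multiplicity 3. Total dimension 3*1*1 + 1*3*3 = 12 = |G|.

Derivation: General theorem: in the regular representation of a finite group G, each irreducible appears with multiplicity equal to its dimension. Check: dim(rho_reg) = sum d_i^2 = 1 + 1 + 1 + 9 = 12 = |G|.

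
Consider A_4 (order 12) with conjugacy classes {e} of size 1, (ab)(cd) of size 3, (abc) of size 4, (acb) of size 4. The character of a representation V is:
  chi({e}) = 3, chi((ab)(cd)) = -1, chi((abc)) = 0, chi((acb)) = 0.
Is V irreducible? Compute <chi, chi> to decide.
Irreducible: <chi, chi> = 1.

Argument: <chi, chi> = (1/|G|) sum_C |C| * |chi(C)|^2 = (1/12)[1*|3|^2 + 3*|-1|^2 + 4*|0|^2 + 4*|0|^2]
  = (1/12)[(9) + (3) + (0) + (0)] = 12/12 = 1.
(Exp terms are combined using exp(i*s)*conj(exp(i*t)) = exp(i*(s-t)), and sums of them are collapsed using the identity that for every m > 1 the m distinct m-th roots of unity sum to 0, e.g. 1 + exp(2*I*pi/3) + exp(-2*I*pi/3) = 0.)
A character is irreducible iff <chi, chi> = 1, so this representation is irreducible.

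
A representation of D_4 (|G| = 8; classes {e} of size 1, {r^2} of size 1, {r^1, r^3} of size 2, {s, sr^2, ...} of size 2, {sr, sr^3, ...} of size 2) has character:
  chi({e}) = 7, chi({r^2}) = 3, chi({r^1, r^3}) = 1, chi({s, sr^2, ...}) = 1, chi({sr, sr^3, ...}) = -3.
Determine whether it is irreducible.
Not irreducible (reducible): <chi, chi> = 10 > 1.

Details: <chi, chi> = (1/|G|) sum_C |C| * |chi(C)|^2 = (1/8)[1*|7|^2 + 1*|3|^2 + 2*|1|^2 + 2*|1|^2 + 2*|-3|^2]
  = (1/8)[(49) + (9) + (2) + (2) + (18)] = 80/8 = 10.
A character is irreducible iff <chi, chi> = 1, so this representation is reducible.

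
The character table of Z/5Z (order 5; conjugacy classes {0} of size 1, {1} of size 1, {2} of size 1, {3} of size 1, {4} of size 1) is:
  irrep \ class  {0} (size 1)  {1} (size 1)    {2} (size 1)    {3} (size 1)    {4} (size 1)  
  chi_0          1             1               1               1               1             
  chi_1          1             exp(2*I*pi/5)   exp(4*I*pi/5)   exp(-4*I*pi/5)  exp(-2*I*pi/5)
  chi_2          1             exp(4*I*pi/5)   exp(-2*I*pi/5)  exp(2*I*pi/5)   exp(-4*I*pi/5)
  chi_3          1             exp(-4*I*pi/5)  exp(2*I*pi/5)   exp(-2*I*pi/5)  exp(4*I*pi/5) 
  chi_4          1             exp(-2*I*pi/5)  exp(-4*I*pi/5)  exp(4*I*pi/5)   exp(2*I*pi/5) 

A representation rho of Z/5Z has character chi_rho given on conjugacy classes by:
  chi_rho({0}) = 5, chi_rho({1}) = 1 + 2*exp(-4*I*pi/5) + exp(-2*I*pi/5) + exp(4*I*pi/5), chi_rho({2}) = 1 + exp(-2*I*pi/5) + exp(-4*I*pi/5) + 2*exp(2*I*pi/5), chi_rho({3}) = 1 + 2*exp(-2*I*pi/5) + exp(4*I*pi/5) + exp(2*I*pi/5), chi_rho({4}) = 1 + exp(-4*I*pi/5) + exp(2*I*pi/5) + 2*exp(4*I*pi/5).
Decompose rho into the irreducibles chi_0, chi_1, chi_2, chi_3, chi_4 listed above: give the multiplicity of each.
Multiplicities: chi_0: 1, chi_1: 0, chi_2: 1, chi_3: 2, chi_4: 1.

Derivation: Use <chi_rho, chi> = (1/|G|) sum_C |C| * chi_rho(C) * conj(chi(C)) with |G| = 5 for each irreducible chi in the table:
  <chi_rho, chi_0> = (1/5)[1*(5)*conj(1) + 1*(1 + 2*exp(-4*I*pi/5) + exp(-2*I*pi/5) + exp(4*I*pi/5))*conj(1) + 1*(1 + exp(-2*I*pi/5) + exp(-4*I*pi/5) + 2*exp(2*I*pi/5))*conj(1) + 1*(1 + 2*exp(-2*I*pi/5) + exp(4*I*pi/5) + exp(2*I*pi/5))*conj(1) + 1*(1 + exp(-4*I*pi/5) + exp(2*I*pi/5) + 2*exp(4*I*pi/5))*conj(1)]
      = (1/5)[(5) + (1 + 2*exp(-4*I*pi/5) + exp(-2*I*pi/5) + exp(4*I*pi/5)) + (1 + exp(-2*I*pi/5) + exp(-4*I*pi/5) + 2*exp(2*I*pi/5)) + (1 + 2*exp(-2*I*pi/5) + exp(4*I*pi/5) + exp(2*I*pi/5)) + (1 + exp(-4*I*pi/5) + exp(2*I*pi/5) + 2*exp(4*I*pi/5))] = 5/5 = 1
  <chi_rho, chi_1> = (1/5)[1*(5)*conj(1) + 1*(1 + 2*exp(-4*I*pi/5) + exp(-2*I*pi/5) + exp(4*I*pi/5))*conj(exp(2*I*pi/5)) + 1*(1 + exp(-2*I*pi/5) + exp(-4*I*pi/5) + 2*exp(2*I*pi/5))*conj(exp(4*I*pi/5)) + 1*(1 + 2*exp(-2*I*pi/5) + exp(4*I*pi/5) + exp(2*I*pi/5))*conj(exp(-4*I*pi/5)) + 1*(1 + exp(-4*I*pi/5) + exp(2*I*pi/5) + 2*exp(4*I*pi/5))*conj(exp(-2*I*pi/5))]
      = (1/5)[(5) + (exp(-2*I*pi/5) + exp(-4*I*pi/5) + exp(2*I*pi/5) + 2*exp(4*I*pi/5)) + (2*exp(-2*I*pi/5) + exp(-4*I*pi/5) + exp(4*I*pi/5) + exp(2*I*pi/5)) + (exp(-2*I*pi/5) + exp(-4*I*pi/5) + exp(4*I*pi/5) + 2*exp(2*I*pi/5)) + (2*exp(-4*I*pi/5) + exp(-2*I*pi/5) + exp(4*I*pi/5) + exp(2*I*pi/5))] = 0/5 = 0
  <chi_rho, chi_2> = (1/5)[1*(5)*conj(1) + 1*(1 + 2*exp(-4*I*pi/5) + exp(-2*I*pi/5) + exp(4*I*pi/5))*conj(exp(4*I*pi/5)) + 1*(1 + exp(-2*I*pi/5) + exp(-4*I*pi/5) + 2*exp(2*I*pi/5))*conj(exp(-2*I*pi/5)) + 1*(1 + 2*exp(-2*I*pi/5) + exp(4*I*pi/5) + exp(2*I*pi/5))*conj(exp(2*I*pi/5)) + 1*(1 + exp(-4*I*pi/5) + exp(2*I*pi/5) + 2*exp(4*I*pi/5))*conj(exp(-4*I*pi/5))]
      = (1/5)[(5) + (1 + exp(-4*I*pi/5) + exp(4*I*pi/5) + 2*exp(2*I*pi/5)) + (1 + exp(-2*I*pi/5) + exp(2*I*pi/5) + 2*exp(4*I*pi/5)) + (1 + 2*exp(-4*I*pi/5) + exp(-2*I*pi/5) + exp(2*I*pi/5)) + (1 + 2*exp(-2*I*pi/5) + exp(-4*I*pi/5) + exp(4*I*pi/5))] = 5/5 = 1
  <chi_rho, chi_3> = (1/5)[1*(5)*conj(1) + 1*(1 + 2*exp(-4*I*pi/5) + exp(-2*I*pi/5) + exp(4*I*pi/5))*conj(exp(-4*I*pi/5)) + 1*(1 + exp(-2*I*pi/5) + exp(-4*I*pi/5) + 2*exp(2*I*pi/5))*conj(exp(2*I*pi/5)) + 1*(1 + 2*exp(-2*I*pi/5) + exp(4*I*pi/5) + exp(2*I*pi/5))*conj(exp(-2*I*pi/5)) + 1*(1 + exp(-4*I*pi/5) + exp(2*I*pi/5) + 2*exp(4*I*pi/5))*conj(exp(4*I*pi/5))]
      = (1/5)[(5) + (2 + exp(-2*I*pi/5) + exp(4*I*pi/5) + exp(2*I*pi/5)) + (2 + exp(-2*I*pi/5) + exp(-4*I*pi/5) + exp(4*I*pi/5)) + (2 + exp(-4*I*pi/5) + exp(4*I*pi/5) + exp(2*I*pi/5)) + (2 + exp(-2*I*pi/5) + exp(-4*I*pi/5) + exp(2*I*pi/5))] = 10/5 = 2
  <chi_rho, chi_4> = (1/5)[1*(5)*conj(1) + 1*(1 + 2*exp(-4*I*pi/5) + exp(-2*I*pi/5) + exp(4*I*pi/5))*conj(exp(-2*I*pi/5)) + 1*(1 + exp(-2*I*pi/5) + exp(-4*I*pi/5) + 2*exp(2*I*pi/5))*conj(exp(-4*I*pi/5)) + 1*(1 + 2*exp(-2*I*pi/5) + exp(4*I*pi/5) + exp(2*I*pi/5))*conj(exp(4*I*pi/5)) + 1*(1 + exp(-4*I*pi/5) + exp(2*I*pi/5) + 2*exp(4*I*pi/5))*conj(exp(2*I*pi/5))]
      = (1/5)[(5) + (1 + 2*exp(-2*I*pi/5) + exp(-4*I*pi/5) + exp(2*I*pi/5)) + (1 + 2*exp(-4*I*pi/5) + exp(4*I*pi/5) + exp(2*I*pi/5)) + (1 + exp(-2*I*pi/5) + exp(-4*I*pi/5) + 2*exp(4*I*pi/5)) + (1 + exp(-2*I*pi/5) + exp(4*I*pi/5) + 2*exp(2*I*pi/5))] = 5/5 = 1
(Exp terms are combined using exp(i*s)*conj(exp(i*t)) = exp(i*(s-t)), and sums of them are collapsed using the identity that for every m > 1 the m distinct m-th roots of unity sum to 0, e.g. 1 + exp(2*I*pi/3) + exp(-2*I*pi/3) = 0.)
Dimension check: dim(rho) = sum (mult * dim) = 1*1 + 0*1 + 1*1 + 2*1 + 1*1 = 5 = chi_rho(e) = 5.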